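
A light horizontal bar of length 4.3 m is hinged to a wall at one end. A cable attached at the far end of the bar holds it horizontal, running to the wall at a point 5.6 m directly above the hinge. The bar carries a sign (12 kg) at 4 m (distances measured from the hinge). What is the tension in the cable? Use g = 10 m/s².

Choose the hinge as the axis so the unknown hinge reaction has zero arm there.
Sign: 12 × 10 = 120 N down at 4 m → arm 4 m, τ = 120 × 4 = 480 N·m clockwise.
Total clockwise load moment = 480 N·m.
The cable tension T acts at 4.3 m; only its component perpendicular to the bar, T sinθ, produces torque. sinθ = h/√(h²+d²) = 5.6/√(5.6²+4.3²) = 0.7932.
Setting net torque to zero: T × 4.3 × 0.7932 = 480 → T = 480 / 3.411 = 141 N.

T ≈ 141 N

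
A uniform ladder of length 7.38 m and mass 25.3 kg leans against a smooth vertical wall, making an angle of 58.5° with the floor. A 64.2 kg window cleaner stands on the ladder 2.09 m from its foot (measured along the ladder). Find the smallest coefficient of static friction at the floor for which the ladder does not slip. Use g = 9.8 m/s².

Taking torques about the foot of the ladder:
Ladder weight 25.3×9.8 = 247.9 N acts at 3.69 m along the ladder; its horizontal arm is 3.69·cos58.5° = 1.928 m → τ = 478 N·m clockwise.
Window cleaner: 64.2×9.8 = 629.2 N at 2.09 m → arm 1.092 m → τ = 687.1 N·m clockwise.
Wall normal N acts horizontally at the top; its moment arm is the height L sinθ = 7.38·sin58.5° = 6.292 m, counterclockwise.
Balancing moments: N × 6.292 = 1165, giving N = 185.2 N.
ΣFx = 0 ⇒ f = N_wall = 185.2 N. ΣFy = 0 ⇒ N_floor = 877.1 N.
μ_min = f / N_floor = 185.2 / 877.1 = 0.211.

μ_min ≈ 0.211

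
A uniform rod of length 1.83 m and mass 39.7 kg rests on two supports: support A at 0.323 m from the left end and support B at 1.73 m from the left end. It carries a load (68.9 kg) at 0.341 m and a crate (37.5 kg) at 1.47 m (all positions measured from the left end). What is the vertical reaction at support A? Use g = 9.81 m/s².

R_A ≈ 961 N

Sum moments about support B (its reaction then has zero moment arm).
Beam weight: 39.7 × 9.81 = 389.5 N down at 0.915 m → arm 0.815 m, τ = 389.5 × 0.815 = 317.4 N·m counterclockwise.
Load: 68.9 × 9.81 = 675.9 N down at 0.341 m → arm 1.389 m, τ = 675.9 × 1.389 = 938.8 N·m counterclockwise.
Crate: 37.5 × 9.81 = 367.9 N down at 1.47 m → arm 0.26 m, τ = 367.9 × 0.26 = 95.65 N·m counterclockwise.
Net load moment about support B = 1352 N·m counterclockwise.
Reaction R at support A is upward at 0.323 m, arm 1.407 m → moment R × 1.407 clockwise.
Στ = 0 ⇒ R × 1.407 = 1352 ⇒ R = 961 N.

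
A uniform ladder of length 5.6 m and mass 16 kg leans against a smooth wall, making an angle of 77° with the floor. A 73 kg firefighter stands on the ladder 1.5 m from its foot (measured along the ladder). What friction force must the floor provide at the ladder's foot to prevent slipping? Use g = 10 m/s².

Sum moments about the foot of the ladder (the floor normal and friction both act there and drop out).
Ladder weight 16×10 = 160 N acts at 2.8 m along the ladder; its horizontal arm is 2.8·cos77° = 0.6299 m → τ = 100.8 N·m clockwise.
Firefighter: 73×10 = 730 N at 1.5 m → arm 0.3374 m → τ = 246.3 N·m clockwise.
Wall normal N acts horizontally at the top; its moment arm is the height L sinθ = 5.6·sin77° = 5.456 m, counterclockwise.
For rotational equilibrium, N × 5.456 = 347.1, so N = 63.6 N.
ΣFx = 0: friction at the foot balances the wall's push, so f = N_wall = 63.6 N.

f ≈ 63.6 N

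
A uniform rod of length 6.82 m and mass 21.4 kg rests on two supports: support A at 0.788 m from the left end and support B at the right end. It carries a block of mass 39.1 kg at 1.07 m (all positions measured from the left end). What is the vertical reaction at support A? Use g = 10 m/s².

R_A ≈ 494 N

Choose support B as the axis so its reaction then has zero moment arm.
Beam weight: 21.4 × 10 = 214 N down at 3.41 m → arm 3.41 m, τ = 214 × 3.41 = 729.7 N·m counterclockwise.
Block: 39.1 × 10 = 391 N down at 1.07 m → arm 5.75 m, τ = 391 × 5.75 = 2248 N·m counterclockwise.
Net load moment about support B = 2978 N·m counterclockwise.
Reaction R at support A is upward at 0.788 m, arm 6.032 m → moment R × 6.032 clockwise.
Στ = 0 ⇒ R × 6.032 = 2978 ⇒ R = 494 N.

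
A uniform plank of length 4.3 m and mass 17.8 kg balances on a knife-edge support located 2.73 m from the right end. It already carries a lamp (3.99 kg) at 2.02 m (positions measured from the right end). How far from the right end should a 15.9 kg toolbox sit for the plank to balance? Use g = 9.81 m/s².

x ≈ 3.56 m from the right end

Taking torques about the knife-edge support (at 2.73 m from the right end):
Beam weight: 17.8 × 9.81 = 174.6 N down at 2.15 m → arm 0.58 m, τ = 174.6 × 0.58 = 101.3 N·m clockwise.
Lamp: 3.99 × 9.81 = 39.14 N down at 2.02 m → arm 0.71 m, τ = 39.14 × 0.71 = 27.79 N·m clockwise.
Net moment of existing loads = 129.1 N·m clockwise.
The toolbox weighs 15.9 × 9.81 = 156 N and must supply an equal counterclockwise moment, so its lever arm about the knife-edge support is 129.1 / 156 = 0.828 m.
That puts it at 2.73 + 0.828 = 3.56 m from the right end.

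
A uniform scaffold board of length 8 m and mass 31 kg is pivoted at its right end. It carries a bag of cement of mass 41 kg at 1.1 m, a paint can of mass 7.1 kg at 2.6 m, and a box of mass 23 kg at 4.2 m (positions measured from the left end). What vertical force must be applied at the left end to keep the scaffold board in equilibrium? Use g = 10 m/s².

Take moments about the right end.
Beam weight: 31 × 10 = 310 N down at 4 m → arm 4 m, τ = 310 × 4 = 1240 N·m counterclockwise.
Bag of cement: 41 × 10 = 410 N down at 1.1 m → arm 6.9 m, τ = 410 × 6.9 = 2829 N·m counterclockwise.
Paint can: 7.1 × 10 = 71 N down at 2.6 m → arm 5.4 m, τ = 71 × 5.4 = 383.4 N·m counterclockwise.
Box: 23 × 10 = 230 N down at 4.2 m → arm 3.8 m, τ = 230 × 3.8 = 874 N·m counterclockwise.
Net moment of the loads = 5326 N·m counterclockwise.
The upward force F acts at the left end, arm 8 m, giving F × 8 clockwise.
For rotational equilibrium, F × 8 = 5326, so F = 5326 / 8 = 666 N.

F ≈ 666 N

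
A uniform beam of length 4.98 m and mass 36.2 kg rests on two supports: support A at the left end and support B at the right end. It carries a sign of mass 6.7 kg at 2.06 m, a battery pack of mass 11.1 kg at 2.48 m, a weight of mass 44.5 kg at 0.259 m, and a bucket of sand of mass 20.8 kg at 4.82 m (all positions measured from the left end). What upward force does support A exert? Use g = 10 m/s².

R_A ≈ 705 N

Sum moments about support B (its reaction then has zero moment arm).
Beam weight: 36.2 × 10 = 362 N down at 2.49 m → arm 2.49 m, τ = 362 × 2.49 = 901.4 N·m counterclockwise.
Sign: 6.7 × 10 = 67 N down at 2.06 m → arm 2.92 m, τ = 67 × 2.92 = 195.6 N·m counterclockwise.
Battery pack: 11.1 × 10 = 111 N down at 2.48 m → arm 2.5 m, τ = 111 × 2.5 = 277.5 N·m counterclockwise.
Weight: 44.5 × 10 = 445 N down at 0.259 m → arm 4.721 m, τ = 445 × 4.721 = 2101 N·m counterclockwise.
Bucket of sand: 20.8 × 10 = 208 N down at 4.82 m → arm 0.16 m, τ = 208 × 0.16 = 33.28 N·m counterclockwise.
Net load moment about support B = 3509 N·m counterclockwise.
Reaction R at support A is upward at 0 m, arm 4.98 m → moment R × 4.98 clockwise.
Balancing moments: R × 4.98 = 3509, giving R = 705 N.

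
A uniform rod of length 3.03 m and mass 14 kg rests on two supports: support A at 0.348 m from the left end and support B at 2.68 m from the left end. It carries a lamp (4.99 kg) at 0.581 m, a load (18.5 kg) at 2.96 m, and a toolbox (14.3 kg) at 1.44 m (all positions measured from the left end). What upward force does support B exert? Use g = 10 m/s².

Take moments about support A.
Beam weight: 14 × 10 = 140 N down at 1.515 m → arm 1.167 m, τ = 140 × 1.167 = 163.4 N·m clockwise.
Lamp: 4.99 × 10 = 49.9 N down at 0.581 m → arm 0.233 m, τ = 49.9 × 0.233 = 11.63 N·m clockwise.
Load: 18.5 × 10 = 185 N down at 2.96 m → arm 2.612 m, τ = 185 × 2.612 = 483.2 N·m clockwise.
Toolbox: 14.3 × 10 = 143 N down at 1.44 m → arm 1.092 m, τ = 143 × 1.092 = 156.2 N·m clockwise.
Net load moment about support A = 814.4 N·m clockwise.
Reaction R at support B is upward at 2.68 m, arm 2.332 m → moment R × 2.332 counterclockwise.
Στ = 0 ⇒ R × 2.332 = 814.4 ⇒ R = 349 N.

R_B ≈ 349 N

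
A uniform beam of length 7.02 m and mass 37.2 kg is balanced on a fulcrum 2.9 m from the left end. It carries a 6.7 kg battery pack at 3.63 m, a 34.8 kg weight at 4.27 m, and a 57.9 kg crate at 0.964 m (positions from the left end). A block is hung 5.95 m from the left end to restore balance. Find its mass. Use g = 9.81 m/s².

m ≈ 12.1 kg

Choose the fulcrum (at 2.9 m from the left end) as the axis so the support reaction has zero arm there.
Beam weight: 37.2 × 9.81 = 364.9 N down at 3.51 m → arm 0.61 m, τ = 364.9 × 0.61 = 222.6 N·m clockwise.
Battery pack: 6.7 × 9.81 = 65.73 N down at 3.63 m → arm 0.73 m, τ = 65.73 × 0.73 = 47.98 N·m clockwise.
Weight: 34.8 × 9.81 = 341.4 N down at 4.27 m → arm 1.37 m, τ = 341.4 × 1.37 = 467.7 N·m clockwise.
Crate: 57.9 × 9.81 = 568 N down at 0.964 m → arm 1.936 m, τ = 568 × 1.936 = 1100 N·m counterclockwise.
Net moment of known loads = 361.7 N·m counterclockwise.
An unknown mass m at 5.95 m has arm 3.05 m; its moment is m·g·3.05 clockwise.
For rotational equilibrium, m × 9.81 × 3.05 = 361.7, so m = 361.7 / (9.81 × 3.05) = 12.1 kg.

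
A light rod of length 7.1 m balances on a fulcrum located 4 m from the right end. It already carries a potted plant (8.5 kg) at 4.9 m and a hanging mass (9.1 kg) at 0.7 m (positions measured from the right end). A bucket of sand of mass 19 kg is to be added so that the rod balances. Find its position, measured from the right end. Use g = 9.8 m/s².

x ≈ 5.18 m from the right end

Choose the fulcrum (at 4 m from the right end) as the axis so the support reaction has zero arm there.
Potted plant: 8.5 × 9.8 = 83.3 N down at 4.9 m → arm 0.9 m, τ = 83.3 × 0.9 = 74.97 N·m counterclockwise.
Hanging mass: 9.1 × 9.8 = 89.18 N down at 0.7 m → arm 3.3 m, τ = 89.18 × 3.3 = 294.3 N·m clockwise.
Net moment of existing loads = 219.3 N·m clockwise.
The bucket of sand weighs 19 × 9.8 = 186.2 N and must supply an equal counterclockwise moment, so its lever arm about the fulcrum is 219.3 / 186.2 = 1.18 m.
That puts it at 4 + 1.18 = 5.18 m from the right end.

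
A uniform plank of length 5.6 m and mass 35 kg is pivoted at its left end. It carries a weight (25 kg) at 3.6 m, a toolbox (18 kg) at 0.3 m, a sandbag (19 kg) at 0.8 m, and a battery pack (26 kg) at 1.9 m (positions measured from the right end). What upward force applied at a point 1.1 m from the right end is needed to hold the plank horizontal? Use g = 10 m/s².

F ≈ 957 N

Taking torques about the left end:
Beam weight: 35 × 10 = 350 N down at 2.8 m → arm 2.8 m, τ = 350 × 2.8 = 980 N·m clockwise.
Weight: 25 × 10 = 250 N down at 3.6 m → arm 2 m, τ = 250 × 2 = 500 N·m clockwise.
Toolbox: 18 × 10 = 180 N down at 0.3 m → arm 5.3 m, τ = 180 × 5.3 = 954 N·m clockwise.
Sandbag: 19 × 10 = 190 N down at 0.8 m → arm 4.8 m, τ = 190 × 4.8 = 912 N·m clockwise.
Battery pack: 26 × 10 = 260 N down at 1.9 m → arm 3.7 m, τ = 260 × 3.7 = 962 N·m clockwise.
Net moment of the loads = 4308 N·m clockwise.
The upward force F acts at a point 1.1 m from the right end, arm 4.5 m, giving F × 4.5 counterclockwise.
Setting net torque to zero: F × 4.5 = 4308 → F = 4308 / 4.5 = 957 N.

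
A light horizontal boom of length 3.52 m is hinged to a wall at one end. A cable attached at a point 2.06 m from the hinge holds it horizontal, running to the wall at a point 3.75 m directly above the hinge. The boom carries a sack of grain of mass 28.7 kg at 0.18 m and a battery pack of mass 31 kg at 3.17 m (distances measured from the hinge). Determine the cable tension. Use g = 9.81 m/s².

T ≈ 562 N

Choose the hinge as the axis so the unknown hinge reaction has zero arm there.
Sack of grain: 28.7 × 9.81 = 281.5 N down at 0.18 m → arm 0.18 m, τ = 281.5 × 0.18 = 50.67 N·m clockwise.
Battery pack: 31 × 9.81 = 304.1 N down at 3.17 m → arm 3.17 m, τ = 304.1 × 3.17 = 964 N·m clockwise.
Total clockwise load moment = 1015 N·m.
The cable tension T acts at 2.06 m; only its component perpendicular to the boom, T sinθ, produces torque. sinθ = h/√(h²+d²) = 3.75/√(3.75²+2.06²) = 0.8765.
Στ = 0 ⇒ T × 2.06 × 0.8765 = 1015 ⇒ T = 1015 / 1.806 = 562 N.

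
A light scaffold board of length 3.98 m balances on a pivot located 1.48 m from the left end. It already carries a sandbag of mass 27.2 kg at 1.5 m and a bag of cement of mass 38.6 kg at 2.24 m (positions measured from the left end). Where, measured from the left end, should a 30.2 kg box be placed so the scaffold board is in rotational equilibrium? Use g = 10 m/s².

x ≈ 0.491 m from the left end

Taking torques about the pivot (at 1.48 m from the left end):
Sandbag: 27.2 × 10 = 272 N down at 1.5 m → arm 0.02 m, τ = 272 × 0.02 = 5.44 N·m clockwise.
Bag of cement: 38.6 × 10 = 386 N down at 2.24 m → arm 0.76 m, τ = 386 × 0.76 = 293.4 N·m clockwise.
Net moment of existing loads = 298.8 N·m clockwise.
The box weighs 30.2 × 10 = 302 N and must supply an equal counterclockwise moment, so its lever arm about the pivot is 298.8 / 302 = 0.989 m.
That puts it at 1.48 − 0.989 = 0.491 m from the left end.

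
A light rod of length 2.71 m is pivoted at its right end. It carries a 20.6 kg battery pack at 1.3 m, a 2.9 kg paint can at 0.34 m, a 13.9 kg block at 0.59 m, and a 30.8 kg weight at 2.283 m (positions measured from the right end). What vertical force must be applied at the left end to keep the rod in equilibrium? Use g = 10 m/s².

F ≈ 392 N

Take moments about the right end.
Battery pack: 20.6 × 10 = 206 N down at 1.3 m → arm 1.3 m, τ = 206 × 1.3 = 267.8 N·m counterclockwise.
Paint can: 2.9 × 10 = 29 N down at 0.34 m → arm 0.34 m, τ = 29 × 0.34 = 9.86 N·m counterclockwise.
Block: 13.9 × 10 = 139 N down at 0.59 m → arm 0.59 m, τ = 139 × 0.59 = 82.01 N·m counterclockwise.
Weight: 30.8 × 10 = 308 N down at 2.283 m → arm 2.283 m, τ = 308 × 2.283 = 703.2 N·m counterclockwise.
Net moment of the loads = 1063 N·m counterclockwise.
The upward force F acts at the left end, arm 2.71 m, giving F × 2.71 clockwise.
For rotational equilibrium, F × 2.71 = 1063, so F = 1063 / 2.71 = 392 N.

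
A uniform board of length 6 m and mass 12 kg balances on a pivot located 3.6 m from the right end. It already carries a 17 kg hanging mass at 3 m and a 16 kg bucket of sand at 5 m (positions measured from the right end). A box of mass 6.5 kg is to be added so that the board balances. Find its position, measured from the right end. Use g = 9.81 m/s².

x ≈ 2.83 m from the right end

Sum moments about the pivot (at 3.6 m from the right end) (the support reaction has zero arm there).
Beam weight: 12 × 9.81 = 117.7 N down at 3 m → arm 0.6 m, τ = 117.7 × 0.6 = 70.62 N·m clockwise.
Hanging mass: 17 × 9.81 = 166.8 N down at 3 m → arm 0.6 m, τ = 166.8 × 0.6 = 100.1 N·m clockwise.
Bucket of sand: 16 × 9.81 = 157 N down at 5 m → arm 1.4 m, τ = 157 × 1.4 = 219.8 N·m counterclockwise.
Net moment of existing loads = 49.08 N·m counterclockwise.
The box weighs 6.5 × 9.81 = 63.77 N and must supply an equal clockwise moment, so its lever arm about the pivot is 49.08 / 63.77 = 0.77 m.
That puts it at 3.6 − 0.77 = 2.83 m from the right end.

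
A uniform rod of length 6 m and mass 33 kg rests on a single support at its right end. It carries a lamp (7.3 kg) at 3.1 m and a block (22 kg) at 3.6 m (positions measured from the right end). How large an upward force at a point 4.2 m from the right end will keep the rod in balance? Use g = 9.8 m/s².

F ≈ 469 N

Choose the right end as the axis so the unknown pivot reaction has zero arm there.
Beam weight: 33 × 9.8 = 323.4 N down at 3 m → arm 3 m, τ = 323.4 × 3 = 970.2 N·m counterclockwise.
Lamp: 7.3 × 9.8 = 71.54 N down at 3.1 m → arm 3.1 m, τ = 71.54 × 3.1 = 221.8 N·m counterclockwise.
Block: 22 × 9.8 = 215.6 N down at 3.6 m → arm 3.6 m, τ = 215.6 × 3.6 = 776.2 N·m counterclockwise.
Net moment of the loads = 1968 N·m counterclockwise.
The upward force F acts at a point 4.2 m from the right end, arm 4.2 m, giving F × 4.2 clockwise.
Setting net torque to zero: F × 4.2 = 1968 → F = 1968 / 4.2 = 469 N.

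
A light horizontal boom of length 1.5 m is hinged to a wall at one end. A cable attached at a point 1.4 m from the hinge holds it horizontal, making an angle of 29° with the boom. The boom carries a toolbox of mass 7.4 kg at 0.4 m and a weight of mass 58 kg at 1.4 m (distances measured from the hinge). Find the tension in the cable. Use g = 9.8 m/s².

T ≈ 1220 N

Choose the hinge as the axis so the unknown hinge reaction has zero arm there.
Toolbox: 7.4 × 9.8 = 72.52 N down at 0.4 m → arm 0.4 m, τ = 72.52 × 0.4 = 29.01 N·m clockwise.
Weight: 58 × 9.8 = 568.4 N down at 1.4 m → arm 1.4 m, τ = 568.4 × 1.4 = 795.8 N·m clockwise.
Total clockwise load moment = 824.8 N·m.
The cable tension T acts at 1.4 m; only its component perpendicular to the boom, T sinθ, produces torque. sin 29° = 0.4848.
Setting net torque to zero: T × 1.4 × 0.4848 = 824.8 → T = 824.8 / 0.6787 = 1220 N.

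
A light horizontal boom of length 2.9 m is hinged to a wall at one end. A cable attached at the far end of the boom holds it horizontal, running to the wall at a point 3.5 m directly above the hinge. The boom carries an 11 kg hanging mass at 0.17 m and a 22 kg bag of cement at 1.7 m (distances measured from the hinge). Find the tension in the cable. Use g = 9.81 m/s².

About the hinge:
Hanging mass: 11 × 9.81 = 107.9 N down at 0.17 m → arm 0.17 m, τ = 107.9 × 0.17 = 18.34 N·m clockwise.
Bag of cement: 22 × 9.81 = 215.8 N down at 1.7 m → arm 1.7 m, τ = 215.8 × 1.7 = 366.9 N·m clockwise.
Total clockwise load moment = 385.2 N·m.
The cable tension T acts at 2.9 m; only its component perpendicular to the boom, T sinθ, produces torque. sinθ = h/√(h²+d²) = 3.5/√(3.5²+2.9²) = 0.77.
Balancing moments: T × 2.9 × 0.77 = 385.2, giving T = 385.2 / 2.233 = 173 N.

T ≈ 173 N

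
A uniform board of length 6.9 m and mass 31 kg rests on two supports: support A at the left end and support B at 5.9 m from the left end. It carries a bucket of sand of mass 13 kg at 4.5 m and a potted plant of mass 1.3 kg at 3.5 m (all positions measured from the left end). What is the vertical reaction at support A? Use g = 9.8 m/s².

R_A ≈ 162 N

Taking torques about support B:
Beam weight: 31 × 9.8 = 303.8 N down at 3.45 m → arm 2.45 m, τ = 303.8 × 2.45 = 744.3 N·m counterclockwise.
Bucket of sand: 13 × 9.8 = 127.4 N down at 4.5 m → arm 1.4 m, τ = 127.4 × 1.4 = 178.4 N·m counterclockwise.
Potted plant: 1.3 × 9.8 = 12.74 N down at 3.5 m → arm 2.4 m, τ = 12.74 × 2.4 = 30.58 N·m counterclockwise.
Net load moment about support B = 953.3 N·m counterclockwise.
Reaction R at support A is upward at 0 m, arm 5.9 m → moment R × 5.9 clockwise.
Balancing moments: R × 5.9 = 953.3, giving R = 162 N.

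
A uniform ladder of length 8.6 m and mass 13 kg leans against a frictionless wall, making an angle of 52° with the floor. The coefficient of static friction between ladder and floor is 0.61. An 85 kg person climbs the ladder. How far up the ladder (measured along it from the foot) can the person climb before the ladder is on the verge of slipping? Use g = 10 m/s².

Taking torques about the foot of the ladder:
Ladder weight 13×10 = 130 N acts at 4.3 m along the ladder; its horizontal arm is 4.3·cos52° = 2.647 m → τ = 344.1 N·m clockwise.
Person weight 85×10 = 850 N at distance d → arm d·cos52° → τ = 850·d·0.6157 clockwise.
Wall normal N at the top has arm L sinθ = 6.777 m counterclockwise, so Στ = 0 gives N·6.777 = 344.1 + 523.3·d.
ΣFy = 0 ⇒ N_floor = 980 N, so the maximum friction is μ_s·N_floor = 0.61×980 = 597.8 N. ΣFx = 0 ⇒ N_wall = f, so at the slipping point N = 597.8 N.
Substituting: 597.8×6.777 = 344.1 + 523.3·d ⇒ d = (4051 − 344.1) / 523.3 = 7.08 m.

d ≈ 7.08 m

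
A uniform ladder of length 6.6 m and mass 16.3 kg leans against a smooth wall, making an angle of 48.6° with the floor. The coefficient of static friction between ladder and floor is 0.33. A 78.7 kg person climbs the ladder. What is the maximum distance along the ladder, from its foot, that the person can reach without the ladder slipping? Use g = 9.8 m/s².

d ≈ 2.3 m

Take moments about the foot of the ladder.
Ladder weight 16.3×9.8 = 159.7 N acts at 3.3 m along the ladder; its horizontal arm is 3.3·cos48.6° = 2.182 m → τ = 348.5 N·m clockwise.
Person weight 78.7×9.8 = 771.3 N at distance d → arm d·cos48.6° → τ = 771.3·d·0.6613 clockwise.
Wall normal N at the top has arm L sinθ = 4.951 m counterclockwise, so Στ = 0 gives N·4.951 = 348.5 + 510.1·d.
ΣFy = 0 ⇒ N_floor = 931 N, so the maximum friction is μ_s·N_floor = 0.33×931 = 307.2 N. ΣFx = 0 ⇒ N_wall = f, so at the slipping point N = 307.2 N.
Substituting: 307.2×4.951 = 348.5 + 510.1·d ⇒ d = (1521 − 348.5) / 510.1 = 2.3 m.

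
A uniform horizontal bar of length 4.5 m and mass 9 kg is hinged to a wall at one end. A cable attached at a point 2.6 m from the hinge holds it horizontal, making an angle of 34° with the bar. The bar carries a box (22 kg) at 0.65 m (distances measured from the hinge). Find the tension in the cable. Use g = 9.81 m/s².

Take moments about the hinge.
Beam weight: 9 × 9.81 = 88.29 N down at 2.25 m → arm 2.25 m, τ = 88.29 × 2.25 = 198.7 N·m clockwise.
Box: 22 × 9.81 = 215.8 N down at 0.65 m → arm 0.65 m, τ = 215.8 × 0.65 = 140.3 N·m clockwise.
Total clockwise load moment = 339 N·m.
The cable tension T acts at 2.6 m; only its component perpendicular to the bar, T sinθ, produces torque. sin 34° = 0.5592.
Setting net torque to zero: T × 2.6 × 0.5592 = 339 → T = 339 / 1.454 = 233 N.

T ≈ 233 N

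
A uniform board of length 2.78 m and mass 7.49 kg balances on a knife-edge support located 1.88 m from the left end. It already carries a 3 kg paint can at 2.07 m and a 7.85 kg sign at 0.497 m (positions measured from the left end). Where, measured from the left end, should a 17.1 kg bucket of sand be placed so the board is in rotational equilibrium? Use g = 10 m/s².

Take moments about the knife-edge support (at 1.88 m from the left end).
Beam weight: 7.49 × 10 = 74.9 N down at 1.39 m → arm 0.49 m, τ = 74.9 × 0.49 = 36.7 N·m counterclockwise.
Paint can: 3 × 10 = 30 N down at 2.07 m → arm 0.19 m, τ = 30 × 0.19 = 5.7 N·m clockwise.
Sign: 7.85 × 10 = 78.5 N down at 0.497 m → arm 1.383 m, τ = 78.5 × 1.383 = 108.6 N·m counterclockwise.
Net moment of existing loads = 139.6 N·m counterclockwise.
The bucket of sand weighs 17.1 × 10 = 171 N and must supply an equal clockwise moment, so its lever arm about the knife-edge support is 139.6 / 171 = 0.816 m.
That puts it at 1.88 + 0.816 = 2.7 m from the left end.

x ≈ 2.7 m from the left end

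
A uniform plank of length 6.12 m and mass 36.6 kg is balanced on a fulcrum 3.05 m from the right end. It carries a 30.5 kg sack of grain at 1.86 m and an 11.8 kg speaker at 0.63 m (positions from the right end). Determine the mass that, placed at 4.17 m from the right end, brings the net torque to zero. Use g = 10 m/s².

About the fulcrum (at 3.05 m from the right end):
Beam weight: 36.6 × 10 = 366 N down at 3.06 m → arm 0.01 m, τ = 366 × 0.01 = 3.66 N·m counterclockwise.
Sack of grain: 30.5 × 10 = 305 N down at 1.86 m → arm 1.19 m, τ = 305 × 1.19 = 362.9 N·m clockwise.
Speaker: 11.8 × 10 = 118 N down at 0.63 m → arm 2.42 m, τ = 118 × 2.42 = 285.6 N·m clockwise.
Net moment of known loads = 644.8 N·m clockwise.
An unknown mass m at 4.17 m has arm 1.12 m; its moment is m·g·1.12 counterclockwise.
Balancing moments: m × 10 × 1.12 = 644.8, giving m = 644.8 / (10 × 1.12) = 57.6 kg.

m ≈ 57.6 kg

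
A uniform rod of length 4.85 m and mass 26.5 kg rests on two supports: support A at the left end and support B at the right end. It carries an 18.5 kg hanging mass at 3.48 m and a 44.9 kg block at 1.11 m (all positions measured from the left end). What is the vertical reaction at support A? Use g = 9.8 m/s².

Sum moments about support B (its reaction then has zero moment arm).
Beam weight: 26.5 × 9.8 = 259.7 N down at 2.425 m → arm 2.425 m, τ = 259.7 × 2.425 = 629.8 N·m counterclockwise.
Hanging mass: 18.5 × 9.8 = 181.3 N down at 3.48 m → arm 1.37 m, τ = 181.3 × 1.37 = 248.4 N·m counterclockwise.
Block: 44.9 × 9.8 = 440 N down at 1.11 m → arm 3.74 m, τ = 440 × 3.74 = 1646 N·m counterclockwise.
Net load moment about support B = 2524 N·m counterclockwise.
Reaction R at support A is upward at 0 m, arm 4.85 m → moment R × 4.85 clockwise.
Balancing moments: R × 4.85 = 2524, giving R = 520 N.

R_A ≈ 520 N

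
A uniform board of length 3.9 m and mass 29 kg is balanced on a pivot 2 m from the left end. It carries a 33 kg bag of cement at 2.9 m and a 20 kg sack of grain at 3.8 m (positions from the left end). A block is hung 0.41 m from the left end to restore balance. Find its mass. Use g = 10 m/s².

Taking torques about the pivot (at 2 m from the left end):
Beam weight: 29 × 10 = 290 N down at 1.95 m → arm 0.05 m, τ = 290 × 0.05 = 14.5 N·m counterclockwise.
Bag of cement: 33 × 10 = 330 N down at 2.9 m → arm 0.9 m, τ = 330 × 0.9 = 297 N·m clockwise.
Sack of grain: 20 × 10 = 200 N down at 3.8 m → arm 1.8 m, τ = 200 × 1.8 = 360 N·m clockwise.
Net moment of known loads = 642.5 N·m clockwise.
An unknown mass m at 0.41 m has arm 1.59 m; its moment is m·g·1.59 counterclockwise.
Στ = 0 ⇒ m × 10 × 1.59 = 642.5 ⇒ m = 642.5 / (10 × 1.59) = 40.4 kg.

m ≈ 40.4 kg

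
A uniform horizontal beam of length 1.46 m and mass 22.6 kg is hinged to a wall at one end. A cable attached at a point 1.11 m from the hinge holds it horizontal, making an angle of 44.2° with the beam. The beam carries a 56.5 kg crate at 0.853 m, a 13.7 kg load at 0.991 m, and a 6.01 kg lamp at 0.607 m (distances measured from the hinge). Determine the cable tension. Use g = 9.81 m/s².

Taking torques about the hinge:
Beam weight: 22.6 × 9.81 = 221.7 N down at 0.73 m → arm 0.73 m, τ = 221.7 × 0.73 = 161.8 N·m clockwise.
Crate: 56.5 × 9.81 = 554.3 N down at 0.853 m → arm 0.853 m, τ = 554.3 × 0.853 = 472.8 N·m clockwise.
Load: 13.7 × 9.81 = 134.4 N down at 0.991 m → arm 0.991 m, τ = 134.4 × 0.991 = 133.2 N·m clockwise.
Lamp: 6.01 × 9.81 = 58.96 N down at 0.607 m → arm 0.607 m, τ = 58.96 × 0.607 = 35.79 N·m clockwise.
Total clockwise load moment = 803.6 N·m.
The cable tension T acts at 1.11 m; only its component perpendicular to the beam, T sinθ, produces torque. sin 44.2° = 0.6972.
Balancing moments: T × 1.11 × 0.6972 = 803.6, giving T = 803.6 / 0.7739 = 1040 N.

T ≈ 1040 N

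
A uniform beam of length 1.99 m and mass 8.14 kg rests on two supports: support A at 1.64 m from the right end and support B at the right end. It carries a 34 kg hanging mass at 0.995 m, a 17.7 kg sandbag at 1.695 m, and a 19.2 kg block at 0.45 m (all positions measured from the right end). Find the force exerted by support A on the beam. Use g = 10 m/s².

R_A ≈ 491 N

Sum moments about support B (its reaction then has zero moment arm).
Beam weight: 8.14 × 10 = 81.4 N down at 0.995 m → arm 0.995 m, τ = 81.4 × 0.995 = 80.99 N·m counterclockwise.
Hanging mass: 34 × 10 = 340 N down at 0.995 m → arm 0.995 m, τ = 340 × 0.995 = 338.3 N·m counterclockwise.
Sandbag: 17.7 × 10 = 177 N down at 1.695 m → arm 1.695 m, τ = 177 × 1.695 = 300 N·m counterclockwise.
Block: 19.2 × 10 = 192 N down at 0.45 m → arm 0.45 m, τ = 192 × 0.45 = 86.4 N·m counterclockwise.
Net load moment about support B = 805.7 N·m counterclockwise.
Reaction R at support A is upward at 1.64 m, arm 1.64 m → moment R × 1.64 clockwise.
For rotational equilibrium, R × 1.64 = 805.7, so R = 491 N.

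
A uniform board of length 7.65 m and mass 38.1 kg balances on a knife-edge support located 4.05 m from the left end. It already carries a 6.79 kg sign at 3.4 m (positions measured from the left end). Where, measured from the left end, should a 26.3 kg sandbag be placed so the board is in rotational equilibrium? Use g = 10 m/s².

About the knife-edge support (at 4.05 m from the left end):
Beam weight: 38.1 × 10 = 381 N down at 3.825 m → arm 0.225 m, τ = 381 × 0.225 = 85.73 N·m counterclockwise.
Sign: 6.79 × 10 = 67.9 N down at 3.4 m → arm 0.65 m, τ = 67.9 × 0.65 = 44.14 N·m counterclockwise.
Net moment of existing loads = 129.9 N·m counterclockwise.
The sandbag weighs 26.3 × 10 = 263 N and must supply an equal clockwise moment, so its lever arm about the knife-edge support is 129.9 / 263 = 0.494 m.
That puts it at 4.05 + 0.494 = 4.54 m from the left end.

x ≈ 4.54 m from the left end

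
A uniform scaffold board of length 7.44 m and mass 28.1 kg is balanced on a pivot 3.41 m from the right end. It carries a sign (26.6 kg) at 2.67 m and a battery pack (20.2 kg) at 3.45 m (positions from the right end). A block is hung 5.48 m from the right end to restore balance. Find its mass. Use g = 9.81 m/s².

m ≈ 4.91 kg

Choose the pivot (at 3.41 m from the right end) as the axis so the support reaction has zero arm there.
Beam weight: 28.1 × 9.81 = 275.7 N down at 3.72 m → arm 0.31 m, τ = 275.7 × 0.31 = 85.47 N·m counterclockwise.
Sign: 26.6 × 9.81 = 260.9 N down at 2.67 m → arm 0.74 m, τ = 260.9 × 0.74 = 193.1 N·m clockwise.
Battery pack: 20.2 × 9.81 = 198.2 N down at 3.45 m → arm 0.04 m, τ = 198.2 × 0.04 = 7.928 N·m counterclockwise.
Net moment of known loads = 99.7 N·m clockwise.
An unknown mass m at 5.48 m has arm 2.07 m; its moment is m·g·2.07 counterclockwise.
For rotational equilibrium, m × 9.81 × 2.07 = 99.7, so m = 99.7 / (9.81 × 2.07) = 4.91 kg.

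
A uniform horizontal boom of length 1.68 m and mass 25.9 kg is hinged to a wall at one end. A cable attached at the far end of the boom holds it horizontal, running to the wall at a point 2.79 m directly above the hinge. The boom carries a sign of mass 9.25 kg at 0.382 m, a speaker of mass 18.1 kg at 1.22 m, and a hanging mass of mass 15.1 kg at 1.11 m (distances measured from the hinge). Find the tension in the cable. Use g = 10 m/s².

Taking torques about the hinge:
Beam weight: 25.9 × 10 = 259 N down at 0.84 m → arm 0.84 m, τ = 259 × 0.84 = 217.6 N·m clockwise.
Sign: 9.25 × 10 = 92.5 N down at 0.382 m → arm 0.382 m, τ = 92.5 × 0.382 = 35.34 N·m clockwise.
Speaker: 18.1 × 10 = 181 N down at 1.22 m → arm 1.22 m, τ = 181 × 1.22 = 220.8 N·m clockwise.
Hanging mass: 15.1 × 10 = 151 N down at 1.11 m → arm 1.11 m, τ = 151 × 1.11 = 167.6 N·m clockwise.
Total clockwise load moment = 641.3 N·m.
The cable tension T acts at 1.68 m; only its component perpendicular to the boom, T sinθ, produces torque. sinθ = h/√(h²+d²) = 2.79/√(2.79²+1.68²) = 0.8567.
For rotational equilibrium, T × 1.68 × 0.8567 = 641.3, so T = 641.3 / 1.439 = 446 N.

T ≈ 446 N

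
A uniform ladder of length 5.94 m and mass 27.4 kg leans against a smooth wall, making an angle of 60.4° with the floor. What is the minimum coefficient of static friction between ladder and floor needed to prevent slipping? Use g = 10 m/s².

Sum moments about the foot of the ladder (the floor normal and friction both act there and drop out).
Ladder weight 27.4×10 = 274 N acts at 2.97 m along the ladder; its horizontal arm is 2.97·cos60.4° = 1.467 m → τ = 402 N·m clockwise.
Wall normal N acts horizontally at the top; its moment arm is the height L sinθ = 5.94·sin60.4° = 5.165 m, counterclockwise.
Setting net torque to zero: N × 5.165 = 402 → N = 77.83 N.
ΣFx = 0 ⇒ f = N_wall = 77.83 N. ΣFy = 0 ⇒ N_floor = 274 N.
μ_min = f / N_floor = 77.83 / 274 = 0.284.

μ_min ≈ 0.284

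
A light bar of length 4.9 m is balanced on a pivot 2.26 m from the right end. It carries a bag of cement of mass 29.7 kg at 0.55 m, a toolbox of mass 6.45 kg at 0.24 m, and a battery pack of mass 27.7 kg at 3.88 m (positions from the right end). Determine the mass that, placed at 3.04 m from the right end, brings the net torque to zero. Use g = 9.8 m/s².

Sum moments about the pivot (at 2.26 m from the right end) (the support reaction has zero arm there).
Bag of cement: 29.7 × 9.8 = 291.1 N down at 0.55 m → arm 1.71 m, τ = 291.1 × 1.71 = 497.8 N·m clockwise.
Toolbox: 6.45 × 9.8 = 63.21 N down at 0.24 m → arm 2.02 m, τ = 63.21 × 2.02 = 127.7 N·m clockwise.
Battery pack: 27.7 × 9.8 = 271.5 N down at 3.88 m → arm 1.62 m, τ = 271.5 × 1.62 = 439.8 N·m counterclockwise.
Net moment of known loads = 185.7 N·m clockwise.
An unknown mass m at 3.04 m has arm 0.78 m; its moment is m·g·0.78 counterclockwise.
Στ = 0 ⇒ m × 9.8 × 0.78 = 185.7 ⇒ m = 185.7 / (9.8 × 0.78) = 24.3 kg.

m ≈ 24.3 kg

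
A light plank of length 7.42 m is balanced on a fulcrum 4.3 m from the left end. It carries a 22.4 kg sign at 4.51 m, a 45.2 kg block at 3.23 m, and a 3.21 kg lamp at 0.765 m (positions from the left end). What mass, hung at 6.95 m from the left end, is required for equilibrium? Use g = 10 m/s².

m ≈ 20.8 kg

Taking torques about the fulcrum (at 4.3 m from the left end):
Sign: 22.4 × 10 = 224 N down at 4.51 m → arm 0.21 m, τ = 224 × 0.21 = 47.04 N·m clockwise.
Block: 45.2 × 10 = 452 N down at 3.23 m → arm 1.07 m, τ = 452 × 1.07 = 483.6 N·m counterclockwise.
Lamp: 3.21 × 10 = 32.1 N down at 0.765 m → arm 3.535 m, τ = 32.1 × 3.535 = 113.5 N·m counterclockwise.
Net moment of known loads = 550.1 N·m counterclockwise.
An unknown mass m at 6.95 m has arm 2.65 m; its moment is m·g·2.65 clockwise.
Setting net torque to zero: m × 10 × 2.65 = 550.1 → m = 550.1 / (10 × 2.65) = 20.8 kg.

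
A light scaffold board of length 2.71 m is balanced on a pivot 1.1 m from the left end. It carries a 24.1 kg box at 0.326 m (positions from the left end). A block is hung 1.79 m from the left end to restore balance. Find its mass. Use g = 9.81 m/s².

m ≈ 27 kg

Sum moments about the pivot (at 1.1 m from the left end) (the support reaction has zero arm there).
Box: 24.1 × 9.81 = 236.4 N down at 0.326 m → arm 0.774 m, τ = 236.4 × 0.774 = 183 N·m counterclockwise.
Net moment of known loads = 183 N·m counterclockwise.
An unknown mass m at 1.79 m has arm 0.69 m; its moment is m·g·0.69 clockwise.
Balancing moments: m × 9.81 × 0.69 = 183, giving m = 183 / (9.81 × 0.69) = 27 kg.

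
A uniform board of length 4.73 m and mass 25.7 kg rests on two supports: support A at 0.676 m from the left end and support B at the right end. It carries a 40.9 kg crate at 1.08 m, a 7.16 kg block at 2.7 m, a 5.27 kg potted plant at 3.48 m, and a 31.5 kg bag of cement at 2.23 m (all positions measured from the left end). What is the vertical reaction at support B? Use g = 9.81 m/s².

R_B ≈ 334 N

Sum moments about support A (its reaction then has zero moment arm).
Beam weight: 25.7 × 9.81 = 252.1 N down at 2.365 m → arm 1.689 m, τ = 252.1 × 1.689 = 425.8 N·m clockwise.
Crate: 40.9 × 9.81 = 401.2 N down at 1.08 m → arm 0.404 m, τ = 401.2 × 0.404 = 162.1 N·m clockwise.
Block: 7.16 × 9.81 = 70.24 N down at 2.7 m → arm 2.024 m, τ = 70.24 × 2.024 = 142.2 N·m clockwise.
Potted plant: 5.27 × 9.81 = 51.7 N down at 3.48 m → arm 2.804 m, τ = 51.7 × 2.804 = 145 N·m clockwise.
Bag of cement: 31.5 × 9.81 = 309 N down at 2.23 m → arm 1.554 m, τ = 309 × 1.554 = 480.2 N·m clockwise.
Net load moment about support A = 1355 N·m clockwise.
Reaction R at support B is upward at 4.73 m, arm 4.054 m → moment R × 4.054 counterclockwise.
For rotational equilibrium, R × 4.054 = 1355, so R = 334 N.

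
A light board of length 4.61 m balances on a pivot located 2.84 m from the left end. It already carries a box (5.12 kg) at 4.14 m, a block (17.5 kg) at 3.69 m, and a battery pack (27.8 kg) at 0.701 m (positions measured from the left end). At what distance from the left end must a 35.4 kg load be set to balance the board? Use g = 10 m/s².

Choose the pivot (at 2.84 m from the left end) as the axis so the support reaction has zero arm there.
Box: 5.12 × 10 = 51.2 N down at 4.14 m → arm 1.3 m, τ = 51.2 × 1.3 = 66.56 N·m clockwise.
Block: 17.5 × 10 = 175 N down at 3.69 m → arm 0.85 m, τ = 175 × 0.85 = 148.8 N·m clockwise.
Battery pack: 27.8 × 10 = 278 N down at 0.701 m → arm 2.139 m, τ = 278 × 2.139 = 594.6 N·m counterclockwise.
Net moment of existing loads = 379.2 N·m counterclockwise.
The load weighs 35.4 × 10 = 354 N and must supply an equal clockwise moment, so its lever arm about the pivot is 379.2 / 354 = 1.07 m.
That puts it at 2.84 + 1.07 = 3.91 m from the left end.

x ≈ 3.91 m from the left end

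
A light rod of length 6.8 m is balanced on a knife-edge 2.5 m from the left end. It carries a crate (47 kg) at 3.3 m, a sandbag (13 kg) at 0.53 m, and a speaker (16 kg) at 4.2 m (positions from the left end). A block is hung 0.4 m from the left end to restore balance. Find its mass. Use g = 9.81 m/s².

Taking torques about the knife-edge (at 2.5 m from the left end):
Crate: 47 × 9.81 = 461.1 N down at 3.3 m → arm 0.8 m, τ = 461.1 × 0.8 = 368.9 N·m clockwise.
Sandbag: 13 × 9.81 = 127.5 N down at 0.53 m → arm 1.97 m, τ = 127.5 × 1.97 = 251.2 N·m counterclockwise.
Speaker: 16 × 9.81 = 157 N down at 4.2 m → arm 1.7 m, τ = 157 × 1.7 = 266.9 N·m clockwise.
Net moment of known loads = 384.6 N·m clockwise.
An unknown mass m at 0.4 m has arm 2.1 m; its moment is m·g·2.1 counterclockwise.
For rotational equilibrium, m × 9.81 × 2.1 = 384.6, so m = 384.6 / (9.81 × 2.1) = 18.7 kg.

m ≈ 18.7 kg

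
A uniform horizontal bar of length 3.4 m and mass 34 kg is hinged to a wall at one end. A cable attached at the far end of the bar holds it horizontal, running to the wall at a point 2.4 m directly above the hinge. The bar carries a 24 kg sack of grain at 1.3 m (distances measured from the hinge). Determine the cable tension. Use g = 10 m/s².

T ≈ 454 N

Choose the hinge as the axis so the unknown hinge reaction has zero arm there.
Beam weight: 34 × 10 = 340 N down at 1.7 m → arm 1.7 m, τ = 340 × 1.7 = 578 N·m clockwise.
Sack of grain: 24 × 10 = 240 N down at 1.3 m → arm 1.3 m, τ = 240 × 1.3 = 312 N·m clockwise.
Total clockwise load moment = 890 N·m.
The cable tension T acts at 3.4 m; only its component perpendicular to the bar, T sinθ, produces torque. sinθ = h/√(h²+d²) = 2.4/√(2.4²+3.4²) = 0.5767.
Setting net torque to zero: T × 3.4 × 0.5767 = 890 → T = 890 / 1.961 = 454 N.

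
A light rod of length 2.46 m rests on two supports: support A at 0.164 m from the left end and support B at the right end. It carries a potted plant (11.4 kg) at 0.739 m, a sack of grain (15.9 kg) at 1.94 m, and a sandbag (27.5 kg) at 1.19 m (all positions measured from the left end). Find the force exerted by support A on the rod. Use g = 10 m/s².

R_A ≈ 274 N

Choose support B as the axis so its reaction then has zero moment arm.
Potted plant: 11.4 × 10 = 114 N down at 0.739 m → arm 1.721 m, τ = 114 × 1.721 = 196.2 N·m counterclockwise.
Sack of grain: 15.9 × 10 = 159 N down at 1.94 m → arm 0.52 m, τ = 159 × 0.52 = 82.68 N·m counterclockwise.
Sandbag: 27.5 × 10 = 275 N down at 1.19 m → arm 1.27 m, τ = 275 × 1.27 = 349.2 N·m counterclockwise.
Net load moment about support B = 628.1 N·m counterclockwise.
Reaction R at support A is upward at 0.164 m, arm 2.296 m → moment R × 2.296 clockwise.
Στ = 0 ⇒ R × 2.296 = 628.1 ⇒ R = 274 N.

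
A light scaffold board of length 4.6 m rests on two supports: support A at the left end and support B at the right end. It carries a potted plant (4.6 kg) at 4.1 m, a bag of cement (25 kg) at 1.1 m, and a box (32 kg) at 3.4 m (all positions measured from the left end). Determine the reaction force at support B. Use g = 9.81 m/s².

About support A:
Potted plant: 4.6 × 9.81 = 45.13 N down at 4.1 m → arm 4.1 m, τ = 45.13 × 4.1 = 185 N·m clockwise.
Bag of cement: 25 × 9.81 = 245.2 N down at 1.1 m → arm 1.1 m, τ = 245.2 × 1.1 = 269.7 N·m clockwise.
Box: 32 × 9.81 = 313.9 N down at 3.4 m → arm 3.4 m, τ = 313.9 × 3.4 = 1067 N·m clockwise.
Net load moment about support A = 1522 N·m clockwise.
Reaction R at support B is upward at 4.6 m, arm 4.6 m → moment R × 4.6 counterclockwise.
Setting net torque to zero: R × 4.6 = 1522 → R = 331 N.

R_B ≈ 331 N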